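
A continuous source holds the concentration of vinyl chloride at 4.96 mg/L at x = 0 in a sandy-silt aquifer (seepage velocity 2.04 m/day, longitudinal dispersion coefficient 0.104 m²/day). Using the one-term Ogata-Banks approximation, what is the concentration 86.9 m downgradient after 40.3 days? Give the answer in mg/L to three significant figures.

For a continuous step input, C/C₀ ≈ ½·erfc((x−vt)/(2√(Dt))).
vt = 2.04 × 40.3 = 82.212 m and 2√(Dt) = 2√(0.104 × 40.3) = 4.094 m.
Argument (x−vt)/(2√(Dt)) = (86.9 − 82.212)/4.094 = 1.145; ½·erfc(1.145) = 0.05269.
C = 4.96 × 0.05269 = 0.261 mg/L.

0.261 mg/L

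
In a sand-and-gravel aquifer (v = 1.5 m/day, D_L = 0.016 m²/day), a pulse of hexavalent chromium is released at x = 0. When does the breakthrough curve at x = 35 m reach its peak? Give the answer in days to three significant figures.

23.3 days

For the 1D instantaneous-source solution, setting ∂C/∂t = 0 at fixed x gives v²t² + 2Dt − x² = 0, so t = (√(D² + v²x²) − D)/v².
√(D² + v²x²) = √(0.016² + 1.5² × 35²) = 52.50; v² = 2.25.
t = (52.50 − 0.016)/2.25 = 23.3 days (vs. the pure-advection estimate x/v = 23.3 d).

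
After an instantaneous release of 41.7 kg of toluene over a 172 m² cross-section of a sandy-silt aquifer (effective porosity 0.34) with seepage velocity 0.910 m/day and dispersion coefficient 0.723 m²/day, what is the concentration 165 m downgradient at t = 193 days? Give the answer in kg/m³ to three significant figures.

0.0139 kg/m³

For an instantaneous plane source, C(x,t) = M/(n_e·A·√(4πDt)) · exp(−(x−vt)²/(4Dt)), with n_e·A the pore (flow) area.
Plume center vt = 0.910 × 193 = 175.63 m, so the well at 165 m is 10.63 m upgradient of the peak.
√(4πDt) = 41.87 m, giving peak height M/(n_e·A·√(4πDt)) = 41.7/(0.34 × 172 × 41.87) = 0.01703 kg/m³.
(x−vt)²/(4Dt) = (-10.63)²/(4 × 0.723 × 193) = 0.2024; exp(−0.2024) = 0.8168.
C = 0.01703 × 0.8168 = 0.0139 kg/m³.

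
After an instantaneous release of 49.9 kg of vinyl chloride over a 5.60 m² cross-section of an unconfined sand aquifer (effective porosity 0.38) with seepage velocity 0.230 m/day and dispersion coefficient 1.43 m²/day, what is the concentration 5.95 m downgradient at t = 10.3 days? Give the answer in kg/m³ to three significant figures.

For an instantaneous plane source, C(x,t) = M/(n_e·A·√(4πDt)) · exp(−(x−vt)²/(4Dt)), with n_e·A the pore (flow) area.
Plume center vt = 0.230 × 10.3 = 2.369 m, so the well at 5.95 m is 3.581 m downgradient of the peak.
√(4πDt) = 13.60 m, giving peak height M/(n_e·A·√(4πDt)) = 49.9/(0.38 × 5.60 × 13.60) = 1.724 kg/m³.
(x−vt)²/(4Dt) = (3.581)²/(4 × 1.43 × 10.3) = 0.2177; exp(−0.2177) = 0.8044.
C = 1.724 × 0.8044 = 1.39 kg/m³.

1.39 kg/m³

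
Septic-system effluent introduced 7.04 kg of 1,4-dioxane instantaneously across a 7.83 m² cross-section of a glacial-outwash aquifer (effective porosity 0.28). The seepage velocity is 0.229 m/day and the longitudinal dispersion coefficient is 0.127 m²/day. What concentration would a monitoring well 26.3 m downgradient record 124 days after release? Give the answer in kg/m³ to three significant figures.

0.213 kg/m³

For an instantaneous plane source, C(x,t) = M/(n_e·A·√(4πDt)) · exp(−(x−vt)²/(4Dt)), with n_e·A the pore (flow) area.
Plume center vt = 0.229 × 124 = 28.396 m, so the well at 26.3 m is 2.096 m upgradient of the peak.
√(4πDt) = 14.07 m, giving peak height M/(n_e·A·√(4πDt)) = 7.04/(0.28 × 7.83 × 14.07) = 0.2282 kg/m³.
(x−vt)²/(4Dt) = (-2.096)²/(4 × 0.127 × 124) = 0.06974; exp(−0.06974) = 0.9326.
C = 0.2282 × 0.9326 = 0.213 kg/m³.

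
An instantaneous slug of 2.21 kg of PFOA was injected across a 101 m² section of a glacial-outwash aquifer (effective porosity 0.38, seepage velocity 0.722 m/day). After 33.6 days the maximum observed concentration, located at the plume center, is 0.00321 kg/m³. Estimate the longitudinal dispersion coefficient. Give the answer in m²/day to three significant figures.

0.762 m²/day

At the plume center C_max = M/(n_e·A·√(4πDt)), so D = M²/(4πt·(n_e·A·C_max)²).
n_e·A·C_max = 0.38 × 101 × 0.00321 = 0.1232 kg/m.
D = 2.21²/(4π × 33.6 × 0.1232²) = 0.762 m²/day.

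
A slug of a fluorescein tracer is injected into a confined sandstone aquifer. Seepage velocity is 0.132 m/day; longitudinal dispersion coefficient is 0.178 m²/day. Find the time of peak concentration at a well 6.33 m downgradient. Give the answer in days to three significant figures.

For the 1D instantaneous-source solution, setting ∂C/∂t = 0 at fixed x gives v²t² + 2Dt − x² = 0, so t = (√(D² + v²x²) − D)/v².
√(D² + v²x²) = √(0.178² + 0.132² × 6.33²) = 0.8543; v² = 0.017424.
t = (0.8543 − 0.178)/0.017424 = 38.8 days (vs. the pure-advection estimate x/v = 48.0 d).

38.8 days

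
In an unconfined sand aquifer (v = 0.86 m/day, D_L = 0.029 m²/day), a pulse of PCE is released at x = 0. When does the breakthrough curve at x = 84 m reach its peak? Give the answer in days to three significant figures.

97.6 days

For the 1D instantaneous-source solution, setting ∂C/∂t = 0 at fixed x gives v²t² + 2Dt − x² = 0, so t = (√(D² + v²x²) − D)/v².
√(D² + v²x²) = √(0.029² + 0.86² × 84²) = 72.24; v² = 0.7396.
t = (72.24 − 0.029)/0.7396 = 97.6 days (vs. the pure-advection estimate x/v = 97.7 d).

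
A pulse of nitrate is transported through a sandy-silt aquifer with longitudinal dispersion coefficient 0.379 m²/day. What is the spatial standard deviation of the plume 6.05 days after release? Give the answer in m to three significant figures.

2.14 m

Dispersive spreading gives a Gaussian with σ² = 2Dt; advection only shifts the center.
σ = √(2 × 0.379 × 6.05) = 2.14 m.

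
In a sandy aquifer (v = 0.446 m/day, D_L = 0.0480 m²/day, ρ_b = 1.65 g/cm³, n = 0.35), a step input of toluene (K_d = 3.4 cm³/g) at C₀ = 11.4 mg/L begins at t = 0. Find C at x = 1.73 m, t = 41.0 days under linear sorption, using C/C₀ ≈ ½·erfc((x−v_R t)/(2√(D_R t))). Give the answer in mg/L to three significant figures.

0.982 mg/L

Retardation factor R = 1 + ρ_b·K_d/n = 1 + 1.65 × 3.4/0.35 = 17.03.
Sorption retards both mechanisms: v_R = v/R = 0.02619 m/day, D_R = D/R = 0.002819 m²/day.
v_R·t = 0.02619 × 41.0 = 1.07379 m; 2√(D_R t) = 0.6799 m; argument = (1.73 − 1.07379)/0.6799 = 0.9652.
C = C₀ × ½·erfc(0.9652) = 11.4 × 0.08613 = 0.982 mg/L.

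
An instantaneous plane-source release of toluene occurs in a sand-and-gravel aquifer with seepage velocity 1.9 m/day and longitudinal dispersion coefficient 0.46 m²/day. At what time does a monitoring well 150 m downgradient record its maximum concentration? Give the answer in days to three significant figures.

78.8 days

For the 1D instantaneous-source solution, setting ∂C/∂t = 0 at fixed x gives v²t² + 2Dt − x² = 0, so t = (√(D² + v²x²) − D)/v².
√(D² + v²x²) = √(0.46² + 1.9² × 150²) = 285.0; v² = 3.61.
t = (285.0 − 0.46)/3.61 = 78.8 days (vs. the pure-advection estimate x/v = 78.9 d).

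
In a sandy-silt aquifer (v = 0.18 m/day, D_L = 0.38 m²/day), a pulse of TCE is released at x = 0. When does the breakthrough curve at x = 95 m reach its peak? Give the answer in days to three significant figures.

516 days

For the 1D instantaneous-source solution, setting ∂C/∂t = 0 at fixed x gives v²t² + 2Dt − x² = 0, so t = (√(D² + v²x²) − D)/v².
√(D² + v²x²) = √(0.38² + 0.18² × 95²) = 17.10; v² = 0.0324.
t = (17.10 − 0.38)/0.0324 = 516 days (vs. the pure-advection estimate x/v = 528 d).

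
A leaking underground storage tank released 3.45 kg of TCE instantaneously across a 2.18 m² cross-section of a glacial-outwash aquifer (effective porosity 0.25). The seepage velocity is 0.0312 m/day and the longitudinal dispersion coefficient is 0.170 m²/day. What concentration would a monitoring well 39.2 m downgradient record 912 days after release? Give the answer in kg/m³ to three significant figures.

For an instantaneous plane source, C(x,t) = M/(n_e·A·√(4πDt)) · exp(−(x−vt)²/(4Dt)), with n_e·A the pore (flow) area.
Plume center vt = 0.0312 × 912 = 28.4544 m, so the well at 39.2 m is 10.7456 m downgradient of the peak.
√(4πDt) = 44.14 m, giving peak height M/(n_e·A·√(4πDt)) = 3.45/(0.25 × 2.18 × 44.14) = 0.1434 kg/m³.
(x−vt)²/(4Dt) = (10.7456)²/(4 × 0.170 × 912) = 0.1862; exp(−0.1862) = 0.8301.
C = 0.1434 × 0.8301 = 0.119 kg/m³.

0.119 kg/m³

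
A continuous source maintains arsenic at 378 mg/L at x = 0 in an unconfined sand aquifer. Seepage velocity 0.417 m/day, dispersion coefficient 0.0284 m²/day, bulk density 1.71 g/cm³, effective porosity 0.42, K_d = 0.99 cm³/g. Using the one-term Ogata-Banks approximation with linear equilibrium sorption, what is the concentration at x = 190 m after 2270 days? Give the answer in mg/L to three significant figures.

135 mg/L

Retardation factor R = 1 + ρ_b·K_d/n = 1 + 1.71 × 0.99/0.42 = 5.031.
Sorption retards both mechanisms: v_R = v/R = 0.08289 m/day, D_R = D/R = 0.005645 m²/day.
v_R·t = 0.08289 × 2270 = 188.1603 m; 2√(D_R t) = 7.159 m; argument = (190 − 188.1603)/7.159 = 0.2570.
C = C₀ × ½·erfc(0.2570) = 378 × 0.3581 = 135 mg/L.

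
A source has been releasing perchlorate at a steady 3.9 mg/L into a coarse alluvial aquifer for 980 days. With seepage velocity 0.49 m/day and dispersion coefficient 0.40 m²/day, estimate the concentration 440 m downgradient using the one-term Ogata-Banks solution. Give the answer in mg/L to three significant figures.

3.61 mg/L

For a continuous step input, C/C₀ ≈ ½·erfc((x−vt)/(2√(Dt))).
vt = 0.49 × 980 = 480.2 m and 2√(Dt) = 2√(0.40 × 980) = 39.60 m.
Argument (x−vt)/(2√(Dt)) = (440 − 480.2)/39.60 = -1.015; ½·erfc(-1.015) = 0.9244.
C = 3.9 × 0.9244 = 3.61 mg/L.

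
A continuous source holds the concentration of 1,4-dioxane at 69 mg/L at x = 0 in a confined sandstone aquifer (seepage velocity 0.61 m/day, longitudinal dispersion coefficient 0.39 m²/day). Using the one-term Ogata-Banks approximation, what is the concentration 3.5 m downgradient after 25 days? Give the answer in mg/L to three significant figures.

68.7 mg/L

For a continuous step input, C/C₀ ≈ ½·erfc((x−vt)/(2√(Dt))).
vt = 0.61 × 25 = 15.25 m and 2√(Dt) = 2√(0.39 × 25) = 6.245 m.
Argument (x−vt)/(2√(Dt)) = (3.5 − 15.25)/6.245 = -1.882; ½·erfc(-1.882) = 0.9961.
C = 69 × 0.9961 = 68.7 mg/L.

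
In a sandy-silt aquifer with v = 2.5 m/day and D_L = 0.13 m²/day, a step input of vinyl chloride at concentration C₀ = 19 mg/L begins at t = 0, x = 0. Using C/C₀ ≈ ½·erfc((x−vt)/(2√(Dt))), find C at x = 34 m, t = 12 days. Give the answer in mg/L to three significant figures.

For a continuous step input, C/C₀ ≈ ½·erfc((x−vt)/(2√(Dt))).
vt = 2.5 × 12 = 30 m and 2√(Dt) = 2√(0.13 × 12) = 2.498 m.
Argument (x−vt)/(2√(Dt)) = (34 − 30)/2.498 = 1.601; ½·erfc(1.601) = 0.01178.
C = 19 × 0.01178 = 0.224 mg/L.

0.224 mg/L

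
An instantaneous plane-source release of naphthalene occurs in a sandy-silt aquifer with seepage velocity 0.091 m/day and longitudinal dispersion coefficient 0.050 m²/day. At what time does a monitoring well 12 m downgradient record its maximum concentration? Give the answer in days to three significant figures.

For the 1D instantaneous-source solution, setting ∂C/∂t = 0 at fixed x gives v²t² + 2Dt − x² = 0, so t = (√(D² + v²x²) − D)/v².
√(D² + v²x²) = √(0.050² + 0.091² × 12²) = 1.093; v² = 0.008281.
t = (1.093 − 0.050)/0.008281 = 126 days (vs. the pure-advection estimate x/v = 132 d).

126 days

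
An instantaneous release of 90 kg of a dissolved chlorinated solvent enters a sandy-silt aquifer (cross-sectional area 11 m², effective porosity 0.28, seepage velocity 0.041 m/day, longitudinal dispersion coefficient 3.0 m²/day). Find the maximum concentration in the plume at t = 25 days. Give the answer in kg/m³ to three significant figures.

The peak of an instantaneous 1D plume sits at x = vt; there the Gaussian factor is 1 and C_max = M/(n_e·A·√(4πDt)), where n_e·A is the pore area the mass is dissolved in.
√(4πDt) = √(4π × 3.0 × 25) = 30.70 m, so C_max = 90/(0.28 × 11 × 30.70) = 0.952 kg/m³.

0.952 kg/m³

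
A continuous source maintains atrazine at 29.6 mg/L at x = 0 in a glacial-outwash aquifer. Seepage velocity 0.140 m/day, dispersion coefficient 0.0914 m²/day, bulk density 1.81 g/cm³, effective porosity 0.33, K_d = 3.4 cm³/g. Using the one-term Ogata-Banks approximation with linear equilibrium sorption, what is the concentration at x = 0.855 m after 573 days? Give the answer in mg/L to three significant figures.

27.2 mg/L

Retardation factor R = 1 + ρ_b·K_d/n = 1 + 1.81 × 3.4/0.33 = 19.65.
Sorption retards both mechanisms: v_R = v/R = 0.007125 m/day, D_R = D/R = 0.004651 m²/day.
v_R·t = 0.007125 × 573 = 4.082625 m; 2√(D_R t) = 3.265 m; argument = (0.855 − 4.082625)/3.265 = -0.9886.
C = C₀ × ½·erfc(-0.9886) = 29.6 × 0.9190 = 27.2 mg/L.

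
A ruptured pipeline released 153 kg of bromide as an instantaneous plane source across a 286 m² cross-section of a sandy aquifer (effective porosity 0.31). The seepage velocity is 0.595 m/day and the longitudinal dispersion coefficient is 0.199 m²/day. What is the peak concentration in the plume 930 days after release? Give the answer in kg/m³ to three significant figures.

0.0358 kg/m³

The peak of an instantaneous 1D plume sits at x = vt; there the Gaussian factor is 1 and C_max = M/(n_e·A·√(4πDt)), where n_e·A is the pore area the mass is dissolved in.
√(4πDt) = √(4π × 0.199 × 930) = 48.23 m, so C_max = 153/(0.31 × 286 × 48.23) = 0.0358 kg/m³.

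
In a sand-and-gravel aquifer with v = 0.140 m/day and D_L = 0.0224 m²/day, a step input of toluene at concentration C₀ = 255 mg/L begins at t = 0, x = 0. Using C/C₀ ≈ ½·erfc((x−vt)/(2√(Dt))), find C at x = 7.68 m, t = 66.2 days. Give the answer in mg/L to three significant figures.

210 mg/L

For a continuous step input, C/C₀ ≈ ½·erfc((x−vt)/(2√(Dt))).
vt = 0.140 × 66.2 = 9.268 m and 2√(Dt) = 2√(0.0224 × 66.2) = 2.435 m.
Argument (x−vt)/(2√(Dt)) = (7.68 − 9.268)/2.435 = -0.6522; ½·erfc(-0.6522) = 0.8218.
C = 255 × 0.8218 = 210 mg/L.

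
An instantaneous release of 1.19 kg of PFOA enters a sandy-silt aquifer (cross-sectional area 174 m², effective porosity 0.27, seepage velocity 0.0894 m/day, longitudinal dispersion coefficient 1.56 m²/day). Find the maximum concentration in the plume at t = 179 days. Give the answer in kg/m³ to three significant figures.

0.000428 kg/m³

The peak of an instantaneous 1D plume sits at x = vt; there the Gaussian factor is 1 and C_max = M/(n_e·A·√(4πDt)), where n_e·A is the pore area the mass is dissolved in.
√(4πDt) = √(4π × 1.56 × 179) = 59.24 m, so C_max = 1.19/(0.27 × 174 × 59.24) = 0.000428 kg/m³.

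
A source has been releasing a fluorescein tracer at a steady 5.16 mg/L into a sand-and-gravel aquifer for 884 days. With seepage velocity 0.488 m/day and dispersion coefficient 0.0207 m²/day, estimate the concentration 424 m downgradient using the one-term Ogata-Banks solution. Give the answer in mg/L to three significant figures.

For a continuous step input, C/C₀ ≈ ½·erfc((x−vt)/(2√(Dt))).
vt = 0.488 × 884 = 431.392 m and 2√(Dt) = 2√(0.0207 × 884) = 8.555 m.
Argument (x−vt)/(2√(Dt)) = (424 − 431.392)/8.555 = -0.8641; ½·erfc(-0.8641) = 0.8892.
C = 5.16 × 0.8892 = 4.59 mg/L.

4.59 mg/L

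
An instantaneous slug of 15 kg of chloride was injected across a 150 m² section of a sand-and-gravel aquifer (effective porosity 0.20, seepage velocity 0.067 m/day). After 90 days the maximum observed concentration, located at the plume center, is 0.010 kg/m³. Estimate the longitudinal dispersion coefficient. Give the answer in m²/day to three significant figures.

At the plume center C_max = M/(n_e·A·√(4πDt)), so D = M²/(4πt·(n_e·A·C_max)²).
n_e·A·C_max = 0.20 × 150 × 0.010 = 0.3000 kg/m.
D = 15²/(4π × 90 × 0.3000²) = 2.21 m²/day.

2.21 m²/day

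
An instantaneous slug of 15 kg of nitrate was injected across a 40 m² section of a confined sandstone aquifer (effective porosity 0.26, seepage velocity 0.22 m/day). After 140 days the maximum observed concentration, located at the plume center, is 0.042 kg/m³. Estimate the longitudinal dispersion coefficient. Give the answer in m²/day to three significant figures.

0.670 m²/day

At the plume center C_max = M/(n_e·A·√(4πDt)), so D = M²/(4πt·(n_e·A·C_max)²).
n_e·A·C_max = 0.26 × 40 × 0.042 = 0.4368 kg/m.
D = 15²/(4π × 140 × 0.4368²) = 0.670 m²/day.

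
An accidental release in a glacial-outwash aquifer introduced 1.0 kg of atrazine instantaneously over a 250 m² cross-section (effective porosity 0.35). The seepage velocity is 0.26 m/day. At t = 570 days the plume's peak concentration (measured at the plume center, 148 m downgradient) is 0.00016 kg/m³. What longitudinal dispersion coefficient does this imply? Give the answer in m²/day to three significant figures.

At the plume center C_max = M/(n_e·A·√(4πDt)), so D = M²/(4πt·(n_e·A·C_max)²).
n_e·A·C_max = 0.35 × 250 × 0.00016 = 0.01400 kg/m.
D = 1.0²/(4π × 570 × 0.01400²) = 0.712 m²/day.

0.712 m²/day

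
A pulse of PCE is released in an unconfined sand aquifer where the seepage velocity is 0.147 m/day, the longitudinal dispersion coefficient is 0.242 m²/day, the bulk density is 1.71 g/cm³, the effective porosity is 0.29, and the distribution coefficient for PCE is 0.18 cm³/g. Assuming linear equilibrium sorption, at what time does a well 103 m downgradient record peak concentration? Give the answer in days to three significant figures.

1420 days

Retardation factor R = 1 + ρ_b·K_d/n = 1 + 1.71 × 0.18/0.29 = 2.061.
Sorption retards both mechanisms: v_R = v/R = 0.07132 m/day, D_R = D/R = 0.1174 m²/day.
Peak time from v_R²t² + 2D_R t − x² = 0: t = (√(D_R² + v_R²x²) − D_R)/v_R².
√(D_R² + v_R²x²) = √(0.1174² + 0.07132² × 103²) = 7.347; v_R² = 0.005087.
t = (7.347 − 0.1174)/0.005087 = 1420 days.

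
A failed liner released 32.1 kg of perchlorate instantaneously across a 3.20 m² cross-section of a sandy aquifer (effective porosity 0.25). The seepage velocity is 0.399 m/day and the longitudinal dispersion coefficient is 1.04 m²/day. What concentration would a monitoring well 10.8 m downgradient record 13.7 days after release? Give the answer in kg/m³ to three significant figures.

For an instantaneous plane source, C(x,t) = M/(n_e·A·√(4πDt)) · exp(−(x−vt)²/(4Dt)), with n_e·A the pore (flow) area.
Plume center vt = 0.399 × 13.7 = 5.4663 m, so the well at 10.8 m is 5.3337 m downgradient of the peak.
√(4πDt) = 13.38 m, giving peak height M/(n_e·A·√(4πDt)) = 32.1/(0.25 × 3.20 × 13.38) = 2.999 kg/m³.
(x−vt)²/(4Dt) = (5.3337)²/(4 × 1.04 × 13.7) = 0.4992; exp(−0.4992) = 0.6070.
C = 2.999 × 0.6070 = 1.82 kg/m³.

1.82 kg/m³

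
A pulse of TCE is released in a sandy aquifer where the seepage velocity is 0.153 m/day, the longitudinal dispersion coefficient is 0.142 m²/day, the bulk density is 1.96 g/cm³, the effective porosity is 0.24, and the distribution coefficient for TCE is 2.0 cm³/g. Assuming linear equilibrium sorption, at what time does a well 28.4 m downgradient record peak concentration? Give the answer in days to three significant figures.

Retardation factor R = 1 + ρ_b·K_d/n = 1 + 1.96 × 2.0/0.24 = 17.33.
Sorption retards both mechanisms: v_R = v/R = 0.008829 m/day, D_R = D/R = 0.008194 m²/day.
Peak time from v_R²t² + 2D_R t − x² = 0: t = (√(D_R² + v_R²x²) − D_R)/v_R².
√(D_R² + v_R²x²) = √(0.008194² + 0.008829² × 28.4²) = 0.2509; v_R² = 7.795e-05.
t = (0.2509 − 0.008194)/7.795e-05 = 3110 days.

3110 days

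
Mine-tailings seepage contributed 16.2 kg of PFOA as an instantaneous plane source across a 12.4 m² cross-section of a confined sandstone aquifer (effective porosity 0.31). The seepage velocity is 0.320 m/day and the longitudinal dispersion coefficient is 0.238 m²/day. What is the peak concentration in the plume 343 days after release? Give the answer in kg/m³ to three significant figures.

The peak of an instantaneous 1D plume sits at x = vt; there the Gaussian factor is 1 and C_max = M/(n_e·A·√(4πDt)), where n_e·A is the pore area the mass is dissolved in.
√(4πDt) = √(4π × 0.238 × 343) = 32.03 m, so C_max = 16.2/(0.31 × 12.4 × 32.03) = 0.132 kg/m³.

0.132 kg/m³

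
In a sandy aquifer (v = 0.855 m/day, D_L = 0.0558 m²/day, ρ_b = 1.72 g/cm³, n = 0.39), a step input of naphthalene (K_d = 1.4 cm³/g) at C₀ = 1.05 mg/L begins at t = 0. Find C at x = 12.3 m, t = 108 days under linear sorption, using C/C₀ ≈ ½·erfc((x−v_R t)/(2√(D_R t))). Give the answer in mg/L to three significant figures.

0.704 mg/L

Retardation factor R = 1 + ρ_b·K_d/n = 1 + 1.72 × 1.4/0.39 = 7.174.
Sorption retards both mechanisms: v_R = v/R = 0.1192 m/day, D_R = D/R = 0.007778 m²/day.
v_R·t = 0.1192 × 108 = 12.8736 m; 2√(D_R t) = 1.833 m; argument = (12.3 − 12.8736)/1.833 = -0.3129.
C = C₀ × ½·erfc(-0.3129) = 1.05 × 0.6709 = 0.704 mg/L.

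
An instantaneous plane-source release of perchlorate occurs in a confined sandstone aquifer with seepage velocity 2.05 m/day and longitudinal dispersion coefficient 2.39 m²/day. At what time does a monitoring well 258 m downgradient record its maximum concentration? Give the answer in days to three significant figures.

125 days

For the 1D instantaneous-source solution, setting ∂C/∂t = 0 at fixed x gives v²t² + 2Dt − x² = 0, so t = (√(D² + v²x²) − D)/v².
√(D² + v²x²) = √(2.39² + 2.05² × 258²) = 528.9; v² = 4.2025.
t = (528.9 − 2.39)/4.2025 = 125 days (vs. the pure-advection estimate x/v = 126 d).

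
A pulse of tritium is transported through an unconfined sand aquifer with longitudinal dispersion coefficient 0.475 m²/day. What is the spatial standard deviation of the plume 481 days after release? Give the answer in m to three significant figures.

Dispersive spreading gives a Gaussian with σ² = 2Dt; advection only shifts the center.
σ = √(2 × 0.475 × 481) = 21.4 m.

21.4 m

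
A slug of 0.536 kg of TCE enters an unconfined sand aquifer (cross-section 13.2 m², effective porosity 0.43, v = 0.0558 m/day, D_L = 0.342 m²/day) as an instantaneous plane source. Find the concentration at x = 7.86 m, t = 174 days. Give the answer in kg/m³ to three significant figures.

For an instantaneous plane source, C(x,t) = M/(n_e·A·√(4πDt)) · exp(−(x−vt)²/(4Dt)), with n_e·A the pore (flow) area.
Plume center vt = 0.0558 × 174 = 9.7092 m, so the well at 7.86 m is 1.8492 m upgradient of the peak.
√(4πDt) = 27.35 m, giving peak height M/(n_e·A·√(4πDt)) = 0.536/(0.43 × 13.2 × 27.35) = 0.003453 kg/m³.
(x−vt)²/(4Dt) = (-1.8492)²/(4 × 0.342 × 174) = 0.01437; exp(−0.01437) = 0.9857.
C = 0.003453 × 0.9857 = 0.00340 kg/m³.

0.00340 kg/m³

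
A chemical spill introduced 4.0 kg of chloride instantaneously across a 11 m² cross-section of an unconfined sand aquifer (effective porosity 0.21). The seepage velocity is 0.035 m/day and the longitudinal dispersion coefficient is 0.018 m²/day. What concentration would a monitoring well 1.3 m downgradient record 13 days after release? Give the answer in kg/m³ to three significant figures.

0.471 kg/m³

For an instantaneous plane source, C(x,t) = M/(n_e·A·√(4πDt)) · exp(−(x−vt)²/(4Dt)), with n_e·A the pore (flow) area.
Plume center vt = 0.035 × 13 = 0.455 m, so the well at 1.3 m is 0.845 m downgradient of the peak.
√(4πDt) = 1.715 m, giving peak height M/(n_e·A·√(4πDt)) = 4.0/(0.21 × 11 × 1.715) = 1.010 kg/m³.
(x−vt)²/(4Dt) = (0.845)²/(4 × 0.018 × 13) = 0.7628; exp(−0.7628) = 0.4664.
C = 1.010 × 0.4664 = 0.471 kg/m³.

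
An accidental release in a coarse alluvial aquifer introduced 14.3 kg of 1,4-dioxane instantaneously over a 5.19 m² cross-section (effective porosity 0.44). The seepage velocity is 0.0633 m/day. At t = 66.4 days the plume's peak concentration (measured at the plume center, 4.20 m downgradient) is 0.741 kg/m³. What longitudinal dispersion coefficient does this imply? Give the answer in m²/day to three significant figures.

0.0856 m²/day

At the plume center C_max = M/(n_e·A·√(4πDt)), so D = M²/(4πt·(n_e·A·C_max)²).
n_e·A·C_max = 0.44 × 5.19 × 0.741 = 1.692 kg/m.
D = 14.3²/(4π × 66.4 × 1.692²) = 0.0856 m²/day.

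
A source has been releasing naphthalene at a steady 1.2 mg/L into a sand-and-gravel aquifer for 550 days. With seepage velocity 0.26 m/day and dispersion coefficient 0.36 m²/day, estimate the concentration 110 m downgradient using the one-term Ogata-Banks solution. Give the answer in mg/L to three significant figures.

1.14 mg/L

For a continuous step input, C/C₀ ≈ ½·erfc((x−vt)/(2√(Dt))).
vt = 0.26 × 550 = 143 m and 2√(Dt) = 2√(0.36 × 550) = 28.14 m.
Argument (x−vt)/(2√(Dt)) = (110 − 143)/28.14 = -1.173; ½·erfc(-1.173) = 0.9514.
C = 1.2 × 0.9514 = 1.14 mg/L.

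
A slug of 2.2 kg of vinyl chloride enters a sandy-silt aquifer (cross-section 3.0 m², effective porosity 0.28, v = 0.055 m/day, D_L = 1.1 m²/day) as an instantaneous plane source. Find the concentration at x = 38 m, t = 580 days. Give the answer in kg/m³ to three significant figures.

For an instantaneous plane source, C(x,t) = M/(n_e·A·√(4πDt)) · exp(−(x−vt)²/(4Dt)), with n_e·A the pore (flow) area.
Plume center vt = 0.055 × 580 = 31.9 m, so the well at 38 m is 6.1 m downgradient of the peak.
√(4πDt) = 89.54 m, giving peak height M/(n_e·A·√(4πDt)) = 2.2/(0.28 × 3.0 × 89.54) = 0.02925 kg/m³.
(x−vt)²/(4Dt) = (6.1)²/(4 × 1.1 × 580) = 0.01458; exp(−0.01458) = 0.9855.
C = 0.02925 × 0.9855 = 0.0288 kg/m³.

0.0288 kg/m³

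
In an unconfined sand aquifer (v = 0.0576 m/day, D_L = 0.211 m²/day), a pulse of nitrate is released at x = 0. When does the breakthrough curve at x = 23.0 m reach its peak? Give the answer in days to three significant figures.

341 days

For the 1D instantaneous-source solution, setting ∂C/∂t = 0 at fixed x gives v²t² + 2Dt − x² = 0, so t = (√(D² + v²x²) − D)/v².
√(D² + v²x²) = √(0.211² + 0.0576² × 23.0²) = 1.341; v² = 0.00331776.
t = (1.341 − 0.211)/0.00331776 = 341 days (vs. the pure-advection estimate x/v = 399 d).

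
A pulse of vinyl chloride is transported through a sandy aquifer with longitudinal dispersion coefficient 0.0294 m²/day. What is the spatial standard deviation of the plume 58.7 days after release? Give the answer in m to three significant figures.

1.86 m

Dispersive spreading gives a Gaussian with σ² = 2Dt; advection only shifts the center.
σ = √(2 × 0.0294 × 58.7) = 1.86 m.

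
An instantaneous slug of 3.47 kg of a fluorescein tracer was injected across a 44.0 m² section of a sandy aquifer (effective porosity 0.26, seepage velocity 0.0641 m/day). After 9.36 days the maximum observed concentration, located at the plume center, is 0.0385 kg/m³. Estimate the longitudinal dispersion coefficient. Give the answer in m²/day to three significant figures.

At the plume center C_max = M/(n_e·A·√(4πDt)), so D = M²/(4πt·(n_e·A·C_max)²).
n_e·A·C_max = 0.26 × 44.0 × 0.0385 = 0.4404 kg/m.
D = 3.47²/(4π × 9.36 × 0.4404²) = 0.528 m²/day.

0.528 m²/day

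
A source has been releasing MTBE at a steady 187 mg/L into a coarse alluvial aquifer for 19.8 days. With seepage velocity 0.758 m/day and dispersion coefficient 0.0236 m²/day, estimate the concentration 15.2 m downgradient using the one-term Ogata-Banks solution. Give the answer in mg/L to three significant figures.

78.8 mg/L

For a continuous step input, C/C₀ ≈ ½·erfc((x−vt)/(2√(Dt))).
vt = 0.758 × 19.8 = 15.0084 m and 2√(Dt) = 2√(0.0236 × 19.8) = 1.367 m.
Argument (x−vt)/(2√(Dt)) = (15.2 − 15.0084)/1.367 = 0.1402; ½·erfc(0.1402) = 0.4214.
C = 187 × 0.4214 = 78.8 mg/L.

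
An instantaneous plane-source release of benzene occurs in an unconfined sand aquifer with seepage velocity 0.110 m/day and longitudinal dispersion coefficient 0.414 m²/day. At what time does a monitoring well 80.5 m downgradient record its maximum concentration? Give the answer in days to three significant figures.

698 days

For the 1D instantaneous-source solution, setting ∂C/∂t = 0 at fixed x gives v²t² + 2Dt − x² = 0, so t = (√(D² + v²x²) − D)/v².
√(D² + v²x²) = √(0.414² + 0.110² × 80.5²) = 8.865; v² = 0.0121.
t = (8.865 − 0.414)/0.0121 = 698 days (vs. the pure-advection estimate x/v = 732 d).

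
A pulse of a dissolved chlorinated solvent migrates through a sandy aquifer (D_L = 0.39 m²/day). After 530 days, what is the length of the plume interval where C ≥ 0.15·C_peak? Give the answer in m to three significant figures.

The plume is Gaussian with σ = √(2Dt) = √(2 × 0.39 × 530) = 20.33 m.
C/C_peak = exp(−Δx²/(2σ²)) = 0.15 ⇒ Δx = σ·√(−2 ln 0.15) = 20.33 × 1.948 = 39.60 m.
Width = 2Δx = 79.2 m.

79.2 m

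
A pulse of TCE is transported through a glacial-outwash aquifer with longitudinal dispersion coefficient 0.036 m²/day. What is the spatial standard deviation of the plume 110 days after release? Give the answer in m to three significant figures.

2.81 m

Dispersive spreading gives a Gaussian with σ² = 2Dt; advection only shifts the center.
σ = √(2 × 0.036 × 110) = 2.81 m.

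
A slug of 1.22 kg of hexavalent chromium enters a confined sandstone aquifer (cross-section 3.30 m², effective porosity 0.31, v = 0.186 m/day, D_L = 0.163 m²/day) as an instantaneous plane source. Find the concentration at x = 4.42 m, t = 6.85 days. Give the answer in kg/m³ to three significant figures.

For an instantaneous plane source, C(x,t) = M/(n_e·A·√(4πDt)) · exp(−(x−vt)²/(4Dt)), with n_e·A the pore (flow) area.
Plume center vt = 0.186 × 6.85 = 1.2741 m, so the well at 4.42 m is 3.1459 m downgradient of the peak.
√(4πDt) = 3.746 m, giving peak height M/(n_e·A·√(4πDt)) = 1.22/(0.31 × 3.30 × 3.746) = 0.3184 kg/m³.
(x−vt)²/(4Dt) = (3.1459)²/(4 × 0.163 × 6.85) = 2.216; exp(−2.216) = 0.1090.
C = 0.3184 × 0.1090 = 0.0347 kg/m³.

0.0347 kg/m³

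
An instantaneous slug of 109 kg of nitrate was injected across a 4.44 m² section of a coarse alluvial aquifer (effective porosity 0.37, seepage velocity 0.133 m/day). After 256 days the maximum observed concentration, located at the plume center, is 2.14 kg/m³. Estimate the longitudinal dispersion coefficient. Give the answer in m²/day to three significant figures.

0.299 m²/day

At the plume center C_max = M/(n_e·A·√(4πDt)), so D = M²/(4πt·(n_e·A·C_max)²).
n_e·A·C_max = 0.37 × 4.44 × 2.14 = 3.516 kg/m.
D = 109²/(4π × 256 × 3.516²) = 0.299 m²/day.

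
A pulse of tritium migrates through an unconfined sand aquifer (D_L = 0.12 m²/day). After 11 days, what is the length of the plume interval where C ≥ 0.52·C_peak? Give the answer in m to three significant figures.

3.72 m

The plume is Gaussian with σ = √(2Dt) = √(2 × 0.12 × 11) = 1.625 m.
C/C_peak = exp(−Δx²/(2σ²)) = 0.52 ⇒ Δx = σ·√(−2 ln 0.52) = 1.625 × 1.144 = 1.859 m.
Width = 2Δx = 3.72 m.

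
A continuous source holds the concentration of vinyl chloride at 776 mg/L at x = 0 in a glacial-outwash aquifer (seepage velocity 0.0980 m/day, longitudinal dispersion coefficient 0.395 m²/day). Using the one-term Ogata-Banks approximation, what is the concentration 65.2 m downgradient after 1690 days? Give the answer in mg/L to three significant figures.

774 mg/L

For a continuous step input, C/C₀ ≈ ½·erfc((x−vt)/(2√(Dt))).
vt = 0.0980 × 1690 = 165.62 m and 2√(Dt) = 2√(0.395 × 1690) = 51.67 m.
Argument (x−vt)/(2√(Dt)) = (65.2 − 165.62)/51.67 = -1.943; ½·erfc(-1.943) = 0.9970.
C = 776 × 0.9970 = 774 mg/L.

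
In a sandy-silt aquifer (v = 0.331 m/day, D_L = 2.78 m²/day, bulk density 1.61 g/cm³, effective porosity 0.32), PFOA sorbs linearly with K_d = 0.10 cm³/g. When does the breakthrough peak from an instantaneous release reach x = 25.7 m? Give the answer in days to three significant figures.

Retardation factor R = 1 + ρ_b·K_d/n = 1 + 1.61 × 0.10/0.32 = 1.503.
Sorption retards both mechanisms: v_R = v/R = 0.2202 m/day, D_R = D/R = 1.850 m²/day.
Peak time from v_R²t² + 2D_R t − x² = 0: t = (√(D_R² + v_R²x²) − D_R)/v_R².
√(D_R² + v_R²x²) = √(1.850² + 0.2202² × 25.7²) = 5.954; v_R² = 0.04849.
t = (5.954 − 1.850)/0.04849 = 84.6 days.

84.6 days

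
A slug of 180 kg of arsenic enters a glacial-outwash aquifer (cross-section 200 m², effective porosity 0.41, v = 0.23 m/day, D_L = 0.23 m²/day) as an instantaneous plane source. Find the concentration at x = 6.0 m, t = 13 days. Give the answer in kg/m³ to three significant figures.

0.168 kg/m³

For an instantaneous plane source, C(x,t) = M/(n_e·A·√(4πDt)) · exp(−(x−vt)²/(4Dt)), with n_e·A the pore (flow) area.
Plume center vt = 0.23 × 13 = 2.99 m, so the well at 6.0 m is 3.01 m downgradient of the peak.
√(4πDt) = 6.130 m, giving peak height M/(n_e·A·√(4πDt)) = 180/(0.41 × 200 × 6.130) = 0.3581 kg/m³.
(x−vt)²/(4Dt) = (3.01)²/(4 × 0.23 × 13) = 0.7575; exp(−0.7575) = 0.4688.
C = 0.3581 × 0.4688 = 0.168 kg/m³.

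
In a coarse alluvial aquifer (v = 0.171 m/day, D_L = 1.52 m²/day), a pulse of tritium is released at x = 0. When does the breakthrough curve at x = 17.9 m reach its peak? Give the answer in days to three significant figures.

64.9 days

For the 1D instantaneous-source solution, setting ∂C/∂t = 0 at fixed x gives v²t² + 2Dt − x² = 0, so t = (√(D² + v²x²) − D)/v².
√(D² + v²x²) = √(1.52² + 0.171² × 17.9²) = 3.418; v² = 0.029241.
t = (3.418 − 1.52)/0.029241 = 64.9 days (vs. the pure-advection estimate x/v = 105 d).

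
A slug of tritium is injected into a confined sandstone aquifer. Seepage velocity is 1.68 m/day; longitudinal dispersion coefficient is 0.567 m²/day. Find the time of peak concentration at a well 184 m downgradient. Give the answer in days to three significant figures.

For the 1D instantaneous-source solution, setting ∂C/∂t = 0 at fixed x gives v²t² + 2Dt − x² = 0, so t = (√(D² + v²x²) − D)/v².
√(D² + v²x²) = √(0.567² + 1.68² × 184²) = 309.1; v² = 2.8224.
t = (309.1 − 0.567)/2.8224 = 109 days (vs. the pure-advection estimate x/v = 110 d).

109 days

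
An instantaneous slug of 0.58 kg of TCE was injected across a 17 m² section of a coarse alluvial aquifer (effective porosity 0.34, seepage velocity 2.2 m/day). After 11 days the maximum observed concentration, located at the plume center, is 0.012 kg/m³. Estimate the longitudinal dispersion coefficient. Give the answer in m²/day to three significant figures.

At the plume center C_max = M/(n_e·A·√(4πDt)), so D = M²/(4πt·(n_e·A·C_max)²).
n_e·A·C_max = 0.34 × 17 × 0.012 = 0.06936 kg/m.
D = 0.58²/(4π × 11 × 0.06936²) = 0.506 m²/day.

0.506 m²/day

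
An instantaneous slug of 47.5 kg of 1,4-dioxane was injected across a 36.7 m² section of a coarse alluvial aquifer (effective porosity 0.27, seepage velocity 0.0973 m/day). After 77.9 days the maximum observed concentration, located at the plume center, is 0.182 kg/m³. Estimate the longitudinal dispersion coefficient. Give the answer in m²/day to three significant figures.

0.709 m²/day

At the plume center C_max = M/(n_e·A·√(4πDt)), so D = M²/(4πt·(n_e·A·C_max)²).
n_e·A·C_max = 0.27 × 36.7 × 0.182 = 1.803 kg/m.
D = 47.5²/(4π × 77.9 × 1.803²) = 0.709 m²/day.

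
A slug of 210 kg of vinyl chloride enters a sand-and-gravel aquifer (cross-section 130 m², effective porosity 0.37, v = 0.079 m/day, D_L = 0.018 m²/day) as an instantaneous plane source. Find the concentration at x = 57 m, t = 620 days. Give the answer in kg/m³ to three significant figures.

0.0873 kg/m³

For an instantaneous plane source, C(x,t) = M/(n_e·A·√(4πDt)) · exp(−(x−vt)²/(4Dt)), with n_e·A the pore (flow) area.
Plume center vt = 0.079 × 620 = 48.98 m, so the well at 57 m is 8.02 m downgradient of the peak.
√(4πDt) = 11.84 m, giving peak height M/(n_e·A·√(4πDt)) = 210/(0.37 × 130 × 11.84) = 0.3687 kg/m³.
(x−vt)²/(4Dt) = (8.02)²/(4 × 0.018 × 620) = 1.441; exp(−1.441) = 0.2367.
C = 0.3687 × 0.2367 = 0.0873 kg/m³.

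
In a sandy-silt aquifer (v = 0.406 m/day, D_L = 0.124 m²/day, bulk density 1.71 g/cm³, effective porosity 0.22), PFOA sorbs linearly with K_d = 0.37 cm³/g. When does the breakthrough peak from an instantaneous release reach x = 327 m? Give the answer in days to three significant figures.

3120 days

Retardation factor R = 1 + ρ_b·K_d/n = 1 + 1.71 × 0.37/0.22 = 3.876.
Sorption retards both mechanisms: v_R = v/R = 0.1047 m/day, D_R = D/R = 0.03199 m²/day.
Peak time from v_R²t² + 2D_R t − x² = 0: t = (√(D_R² + v_R²x²) − D_R)/v_R².
√(D_R² + v_R²x²) = √(0.03199² + 0.1047² × 327²) = 34.24; v_R² = 0.01096.
t = (34.24 − 0.03199)/0.01096 = 3120 days.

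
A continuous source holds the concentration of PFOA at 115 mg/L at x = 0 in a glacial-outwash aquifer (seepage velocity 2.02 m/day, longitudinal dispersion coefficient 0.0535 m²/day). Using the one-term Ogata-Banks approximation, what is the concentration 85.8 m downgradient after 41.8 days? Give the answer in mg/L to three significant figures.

29.8 mg/L

For a continuous step input, C/C₀ ≈ ½·erfc((x−vt)/(2√(Dt))).
vt = 2.02 × 41.8 = 84.436 m and 2√(Dt) = 2√(0.0535 × 41.8) = 2.991 m.
Argument (x−vt)/(2√(Dt)) = (85.8 − 84.436)/2.991 = 0.4560; ½·erfc(0.4560) = 0.2595.
C = 115 × 0.2595 = 29.8 mg/L.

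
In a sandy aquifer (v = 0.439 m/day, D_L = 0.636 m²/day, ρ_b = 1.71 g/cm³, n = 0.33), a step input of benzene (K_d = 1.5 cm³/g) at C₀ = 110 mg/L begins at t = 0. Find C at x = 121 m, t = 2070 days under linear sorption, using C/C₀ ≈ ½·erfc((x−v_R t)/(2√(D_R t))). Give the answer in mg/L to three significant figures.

17.3 mg/L

Retardation factor R = 1 + ρ_b·K_d/n = 1 + 1.71 × 1.5/0.33 = 8.773.
Sorption retards both mechanisms: v_R = v/R = 0.05004 m/day, D_R = D/R = 0.07250 m²/day.
v_R·t = 0.05004 × 2070 = 103.5828 m; 2√(D_R t) = 24.50 m; argument = (121 − 103.5828)/24.50 = 0.7109.
C = C₀ × ½·erfc(0.7109) = 110 × 0.1574 = 17.3 mg/L.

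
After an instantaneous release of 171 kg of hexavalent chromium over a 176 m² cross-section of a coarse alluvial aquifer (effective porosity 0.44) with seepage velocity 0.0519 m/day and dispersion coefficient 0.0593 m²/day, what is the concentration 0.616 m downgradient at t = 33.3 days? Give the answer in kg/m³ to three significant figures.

For an instantaneous plane source, C(x,t) = M/(n_e·A·√(4πDt)) · exp(−(x−vt)²/(4Dt)), with n_e·A the pore (flow) area.
Plume center vt = 0.0519 × 33.3 = 1.72827 m, so the well at 0.616 m is 1.11227 m upgradient of the peak.
√(4πDt) = 4.981 m, giving peak height M/(n_e·A·√(4πDt)) = 171/(0.44 × 176 × 4.981) = 0.4433 kg/m³.
(x−vt)²/(4Dt) = (-1.11227)²/(4 × 0.0593 × 33.3) = 0.1566; exp(−0.1566) = 0.8550.
C = 0.4433 × 0.8550 = 0.379 kg/m³.

0.379 kg/m³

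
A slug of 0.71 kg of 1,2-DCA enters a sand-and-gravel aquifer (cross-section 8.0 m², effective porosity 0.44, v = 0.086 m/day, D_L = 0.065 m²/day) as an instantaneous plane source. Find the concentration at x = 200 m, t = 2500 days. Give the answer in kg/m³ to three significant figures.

0.00316 kg/m³

For an instantaneous plane source, C(x,t) = M/(n_e·A·√(4πDt)) · exp(−(x−vt)²/(4Dt)), with n_e·A the pore (flow) area.
Plume center vt = 0.086 × 2500 = 215 m, so the well at 200 m is 15 m upgradient of the peak.
√(4πDt) = 45.19 m, giving peak height M/(n_e·A·√(4πDt)) = 0.71/(0.44 × 8.0 × 45.19) = 0.004463 kg/m³.
(x−vt)²/(4Dt) = (-15)²/(4 × 0.065 × 2500) = 0.3462; exp(−0.3462) = 0.7074.
C = 0.004463 × 0.7074 = 0.00316 kg/m³.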